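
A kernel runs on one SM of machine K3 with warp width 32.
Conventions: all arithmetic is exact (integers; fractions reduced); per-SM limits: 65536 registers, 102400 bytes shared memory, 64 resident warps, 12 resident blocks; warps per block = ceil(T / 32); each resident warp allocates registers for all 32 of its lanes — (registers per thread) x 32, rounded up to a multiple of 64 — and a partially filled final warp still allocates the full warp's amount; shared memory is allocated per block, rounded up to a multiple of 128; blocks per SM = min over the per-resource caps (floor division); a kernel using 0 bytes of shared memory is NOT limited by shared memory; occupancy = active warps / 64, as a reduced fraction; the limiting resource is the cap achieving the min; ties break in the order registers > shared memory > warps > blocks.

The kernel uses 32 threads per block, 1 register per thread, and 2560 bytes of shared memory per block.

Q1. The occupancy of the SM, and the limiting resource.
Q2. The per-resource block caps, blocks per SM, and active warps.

Answer: occupancy 3/16, limited by blocks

registers: 1024 blocks
shared memory: 40 blocks
warps: 64 blocks
blocks: 12 blocks

Answer: 12 blocks, 12 active warps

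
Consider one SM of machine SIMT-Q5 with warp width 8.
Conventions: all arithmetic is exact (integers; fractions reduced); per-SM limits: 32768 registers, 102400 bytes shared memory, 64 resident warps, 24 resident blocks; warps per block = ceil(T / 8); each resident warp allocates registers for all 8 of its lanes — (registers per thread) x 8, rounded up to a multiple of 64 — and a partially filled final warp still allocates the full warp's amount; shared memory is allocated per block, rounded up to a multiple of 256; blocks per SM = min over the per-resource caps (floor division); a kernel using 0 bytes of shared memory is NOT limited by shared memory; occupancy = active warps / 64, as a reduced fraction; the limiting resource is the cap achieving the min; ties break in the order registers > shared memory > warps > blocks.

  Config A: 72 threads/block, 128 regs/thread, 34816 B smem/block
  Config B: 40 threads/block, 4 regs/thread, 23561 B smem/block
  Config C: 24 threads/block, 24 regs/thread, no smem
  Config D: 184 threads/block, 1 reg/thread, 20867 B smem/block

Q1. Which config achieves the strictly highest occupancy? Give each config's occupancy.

occupancies: A 9/32, B 5/16, C 63/64, D 23/32

Answer: C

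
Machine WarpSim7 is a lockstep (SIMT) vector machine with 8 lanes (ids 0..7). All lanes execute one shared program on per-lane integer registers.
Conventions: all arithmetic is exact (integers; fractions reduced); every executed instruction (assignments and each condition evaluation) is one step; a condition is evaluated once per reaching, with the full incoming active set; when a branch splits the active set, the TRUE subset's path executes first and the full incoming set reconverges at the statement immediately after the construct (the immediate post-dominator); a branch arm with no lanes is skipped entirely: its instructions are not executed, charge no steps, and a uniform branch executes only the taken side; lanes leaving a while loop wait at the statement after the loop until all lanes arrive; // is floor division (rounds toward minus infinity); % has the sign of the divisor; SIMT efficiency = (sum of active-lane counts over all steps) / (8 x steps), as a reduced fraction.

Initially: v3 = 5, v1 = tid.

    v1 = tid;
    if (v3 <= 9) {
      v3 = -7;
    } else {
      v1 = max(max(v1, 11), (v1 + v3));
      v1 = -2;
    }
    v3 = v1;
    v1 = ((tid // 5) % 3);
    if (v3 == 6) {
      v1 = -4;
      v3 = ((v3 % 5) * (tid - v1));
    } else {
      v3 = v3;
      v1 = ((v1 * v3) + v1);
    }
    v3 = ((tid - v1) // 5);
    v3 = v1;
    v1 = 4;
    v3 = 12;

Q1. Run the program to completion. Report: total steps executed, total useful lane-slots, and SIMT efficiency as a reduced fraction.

Answer: 14 steps, 96 useful, 6/7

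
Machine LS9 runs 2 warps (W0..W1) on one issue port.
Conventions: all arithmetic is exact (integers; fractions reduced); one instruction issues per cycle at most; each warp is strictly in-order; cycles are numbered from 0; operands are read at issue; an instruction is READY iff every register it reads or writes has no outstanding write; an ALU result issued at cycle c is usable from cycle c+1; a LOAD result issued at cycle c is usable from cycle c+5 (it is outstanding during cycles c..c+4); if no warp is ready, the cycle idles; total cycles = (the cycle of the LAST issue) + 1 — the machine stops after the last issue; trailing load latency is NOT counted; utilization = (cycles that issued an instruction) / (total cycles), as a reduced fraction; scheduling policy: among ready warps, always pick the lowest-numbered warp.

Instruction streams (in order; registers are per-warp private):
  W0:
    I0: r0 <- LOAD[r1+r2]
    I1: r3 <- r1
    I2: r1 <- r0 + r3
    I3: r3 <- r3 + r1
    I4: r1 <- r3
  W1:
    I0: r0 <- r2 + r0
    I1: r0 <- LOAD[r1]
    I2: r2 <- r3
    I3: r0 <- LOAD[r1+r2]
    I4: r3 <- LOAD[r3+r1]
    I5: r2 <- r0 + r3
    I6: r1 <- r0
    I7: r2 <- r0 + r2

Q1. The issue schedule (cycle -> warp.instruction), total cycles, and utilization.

cycle 0: W0.I0
cycle 1: W0.I1
cycle 2: W1.I0
cycle 3: W1.I1
cycle 4: W1.I2
cycle 5: W0.I2
cycle 6: W0.I3
cycle 7: W0.I4
cycle 8: W1.I3
cycle 9: W1.I4
cycle 10: idle
cycle 11: idle
cycle 12: idle
cycle 13: idle
cycle 14: W1.I5
cycle 15: W1.I6
cycle 16: W1.I7

Answer: 17 cycles, utilization 13/17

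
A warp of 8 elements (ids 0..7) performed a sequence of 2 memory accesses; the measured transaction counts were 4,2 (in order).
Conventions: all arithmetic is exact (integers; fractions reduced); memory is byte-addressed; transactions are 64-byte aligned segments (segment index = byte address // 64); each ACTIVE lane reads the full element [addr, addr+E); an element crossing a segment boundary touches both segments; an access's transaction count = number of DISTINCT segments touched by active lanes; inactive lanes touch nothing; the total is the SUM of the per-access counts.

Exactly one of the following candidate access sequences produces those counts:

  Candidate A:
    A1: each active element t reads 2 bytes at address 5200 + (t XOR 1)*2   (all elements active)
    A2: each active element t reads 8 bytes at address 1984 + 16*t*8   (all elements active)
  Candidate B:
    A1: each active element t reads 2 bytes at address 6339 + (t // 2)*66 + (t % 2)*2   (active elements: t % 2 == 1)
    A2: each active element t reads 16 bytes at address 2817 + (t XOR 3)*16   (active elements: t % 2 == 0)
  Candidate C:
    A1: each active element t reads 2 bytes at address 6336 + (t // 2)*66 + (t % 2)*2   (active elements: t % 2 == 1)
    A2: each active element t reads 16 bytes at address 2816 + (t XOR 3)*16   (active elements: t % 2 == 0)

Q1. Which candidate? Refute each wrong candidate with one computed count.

A: A1 gives 1 transaction, not 4
B: A2 gives 3 transactions, not 2
C: all counts match (4,2)

Answer: C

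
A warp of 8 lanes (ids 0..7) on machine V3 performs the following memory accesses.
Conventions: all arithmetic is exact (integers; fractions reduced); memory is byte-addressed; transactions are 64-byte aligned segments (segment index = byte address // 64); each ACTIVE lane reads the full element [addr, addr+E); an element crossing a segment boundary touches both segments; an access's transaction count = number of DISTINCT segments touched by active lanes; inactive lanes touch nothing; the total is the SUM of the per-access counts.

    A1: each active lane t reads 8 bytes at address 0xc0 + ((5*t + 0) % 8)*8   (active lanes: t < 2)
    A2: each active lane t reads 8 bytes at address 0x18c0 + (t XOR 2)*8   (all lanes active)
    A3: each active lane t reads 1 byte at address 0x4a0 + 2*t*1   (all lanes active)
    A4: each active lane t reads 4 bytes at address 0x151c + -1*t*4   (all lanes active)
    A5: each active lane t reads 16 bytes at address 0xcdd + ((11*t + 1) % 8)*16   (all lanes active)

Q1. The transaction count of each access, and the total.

A1: 1 transaction
A2: 1 transaction
A3: 1 transaction
A4: 1 transaction
A5: 3 transactions

Answer: 1,1,1,1,3; total 7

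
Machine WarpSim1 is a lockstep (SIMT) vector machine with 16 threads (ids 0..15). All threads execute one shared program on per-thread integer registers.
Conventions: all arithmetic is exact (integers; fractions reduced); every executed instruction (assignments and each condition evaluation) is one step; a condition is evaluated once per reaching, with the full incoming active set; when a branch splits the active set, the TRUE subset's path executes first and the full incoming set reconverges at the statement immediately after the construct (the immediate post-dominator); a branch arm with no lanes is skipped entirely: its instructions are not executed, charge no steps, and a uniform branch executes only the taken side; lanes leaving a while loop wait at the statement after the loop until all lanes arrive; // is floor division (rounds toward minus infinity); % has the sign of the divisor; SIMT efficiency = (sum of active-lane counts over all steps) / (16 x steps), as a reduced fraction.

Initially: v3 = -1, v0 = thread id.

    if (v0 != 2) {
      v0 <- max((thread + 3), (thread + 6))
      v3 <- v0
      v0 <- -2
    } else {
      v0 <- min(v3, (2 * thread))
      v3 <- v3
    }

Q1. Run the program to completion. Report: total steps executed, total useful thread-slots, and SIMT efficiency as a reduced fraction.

Answer: 6 steps, 63 useful, 21/32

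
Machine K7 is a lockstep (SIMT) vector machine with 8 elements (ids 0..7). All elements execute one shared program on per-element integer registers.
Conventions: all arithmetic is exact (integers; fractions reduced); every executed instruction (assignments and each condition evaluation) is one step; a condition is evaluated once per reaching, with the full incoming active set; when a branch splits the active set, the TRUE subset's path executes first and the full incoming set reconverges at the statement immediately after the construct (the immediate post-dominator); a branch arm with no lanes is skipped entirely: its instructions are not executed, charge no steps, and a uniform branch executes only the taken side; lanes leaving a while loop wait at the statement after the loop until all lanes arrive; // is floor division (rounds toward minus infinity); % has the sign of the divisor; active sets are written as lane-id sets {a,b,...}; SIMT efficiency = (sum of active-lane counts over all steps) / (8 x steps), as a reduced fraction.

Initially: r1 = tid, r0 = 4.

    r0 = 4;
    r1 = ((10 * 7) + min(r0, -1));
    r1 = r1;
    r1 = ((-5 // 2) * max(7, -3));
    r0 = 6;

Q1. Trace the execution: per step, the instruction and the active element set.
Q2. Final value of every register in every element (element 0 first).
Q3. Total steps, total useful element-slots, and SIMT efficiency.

step 0: r0 <- 4                      {0,1,2,3,4,5,6,7}
step 1: r1 <- ((10 * 7) + min(r0, -1)) {0,1,2,3,4,5,6,7}
step 2: r1 <- r1                     {0,1,2,3,4,5,6,7}
step 3: r1 <- ((-5 // 2) * max(7, -3)) {0,1,2,3,4,5,6,7}
step 4: r0 <- 6                      {0,1,2,3,4,5,6,7}

Answer: 5 steps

r1: -21,-21,-21,-21,-21,-21,-21,-21
r0: 6,6,6,6,6,6,6,6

steps = 5; useful = 40; efficiency = 40/40 = 1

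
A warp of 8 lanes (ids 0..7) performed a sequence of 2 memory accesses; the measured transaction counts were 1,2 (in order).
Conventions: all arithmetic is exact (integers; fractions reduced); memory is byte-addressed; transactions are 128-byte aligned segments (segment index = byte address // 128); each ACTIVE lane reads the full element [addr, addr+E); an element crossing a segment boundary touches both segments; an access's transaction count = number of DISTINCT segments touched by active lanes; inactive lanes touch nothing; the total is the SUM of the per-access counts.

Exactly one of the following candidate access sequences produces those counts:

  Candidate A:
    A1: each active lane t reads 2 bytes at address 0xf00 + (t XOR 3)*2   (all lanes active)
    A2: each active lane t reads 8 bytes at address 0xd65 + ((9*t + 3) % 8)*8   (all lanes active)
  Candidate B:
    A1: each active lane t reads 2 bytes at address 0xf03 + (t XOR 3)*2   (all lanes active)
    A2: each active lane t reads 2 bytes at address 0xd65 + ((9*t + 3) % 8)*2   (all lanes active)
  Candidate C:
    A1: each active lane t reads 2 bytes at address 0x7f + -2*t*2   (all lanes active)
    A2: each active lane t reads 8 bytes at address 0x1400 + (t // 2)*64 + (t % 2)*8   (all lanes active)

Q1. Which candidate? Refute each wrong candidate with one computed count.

B: A2 gives 1 transaction, not 2
C: A1 gives 2 transactions, not 1
A: all counts match (1,2)

Answer: A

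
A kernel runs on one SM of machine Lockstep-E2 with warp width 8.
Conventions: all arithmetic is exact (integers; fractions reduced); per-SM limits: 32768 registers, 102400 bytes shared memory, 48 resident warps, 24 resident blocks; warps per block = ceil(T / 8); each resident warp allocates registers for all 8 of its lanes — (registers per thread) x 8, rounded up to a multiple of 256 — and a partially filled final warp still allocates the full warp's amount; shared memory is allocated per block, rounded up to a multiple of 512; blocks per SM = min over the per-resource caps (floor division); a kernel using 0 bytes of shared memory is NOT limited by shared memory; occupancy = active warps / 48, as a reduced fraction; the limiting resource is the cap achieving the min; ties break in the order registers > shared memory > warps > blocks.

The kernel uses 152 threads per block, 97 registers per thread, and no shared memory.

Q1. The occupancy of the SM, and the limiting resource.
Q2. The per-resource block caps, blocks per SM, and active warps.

Answer: occupancy 19/48, limited by registers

registers: 1 block
shared memory: no limit (kernel uses none)
warps: 2 blocks
blocks: 24 blocks

Answer: 1 block, 19 active warps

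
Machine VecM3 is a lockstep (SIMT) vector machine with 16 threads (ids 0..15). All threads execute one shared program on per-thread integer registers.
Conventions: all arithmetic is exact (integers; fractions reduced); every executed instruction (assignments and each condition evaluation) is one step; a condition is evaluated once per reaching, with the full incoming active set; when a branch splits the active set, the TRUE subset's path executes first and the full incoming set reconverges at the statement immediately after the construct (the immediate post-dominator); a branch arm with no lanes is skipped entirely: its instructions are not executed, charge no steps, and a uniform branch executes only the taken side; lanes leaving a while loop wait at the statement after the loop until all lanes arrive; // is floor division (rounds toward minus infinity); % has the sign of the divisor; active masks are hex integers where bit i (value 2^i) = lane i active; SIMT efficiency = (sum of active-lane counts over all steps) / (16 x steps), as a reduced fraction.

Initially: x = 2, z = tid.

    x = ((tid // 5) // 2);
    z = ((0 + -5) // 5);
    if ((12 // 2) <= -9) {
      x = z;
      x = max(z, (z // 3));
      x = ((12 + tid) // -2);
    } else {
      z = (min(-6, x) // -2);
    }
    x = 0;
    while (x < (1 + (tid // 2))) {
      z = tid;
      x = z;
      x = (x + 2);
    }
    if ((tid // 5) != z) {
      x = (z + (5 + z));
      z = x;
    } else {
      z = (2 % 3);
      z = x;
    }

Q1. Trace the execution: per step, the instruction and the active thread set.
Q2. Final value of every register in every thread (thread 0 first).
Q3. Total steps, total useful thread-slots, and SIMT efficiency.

step 0: x <- ((tid // 5) // 2)       0xffff
step 1: z <- ((0 + -5) // 5)         0xffff
step 2: eval ((12 // 2) <= -9)       0xffff
step 3: z <- (min(-6, x) // -2)      0xffff
step 4: x <- 0                       0xffff
step 5: eval (x < (1 + (tid // 2)))  0xffff
step 6: z <- tid                     0xffff
step 7: x <- z                       0xffff
step 8: x <- (x + 2)                 0xffff
step 9: eval (x < (1 + (tid // 2)))  0xffff
step 10: eval ((tid // 5) != z)       0xffff
step 11: x <- (z + (5 + z))           0xfffe
step 12: z <- x                       0xfffe
step 13: z <- (2 % 3)                 0x0001
step 14: z <- x                       0x0001

Answer: 15 steps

x: 2,7,9,11,13,15,17,19,21,23,25,27,29,31,33,35
z: 2,7,9,11,13,15,17,19,21,23,25,27,29,31,33,35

steps = 15; useful = 208; efficiency = 208/240 = 13/15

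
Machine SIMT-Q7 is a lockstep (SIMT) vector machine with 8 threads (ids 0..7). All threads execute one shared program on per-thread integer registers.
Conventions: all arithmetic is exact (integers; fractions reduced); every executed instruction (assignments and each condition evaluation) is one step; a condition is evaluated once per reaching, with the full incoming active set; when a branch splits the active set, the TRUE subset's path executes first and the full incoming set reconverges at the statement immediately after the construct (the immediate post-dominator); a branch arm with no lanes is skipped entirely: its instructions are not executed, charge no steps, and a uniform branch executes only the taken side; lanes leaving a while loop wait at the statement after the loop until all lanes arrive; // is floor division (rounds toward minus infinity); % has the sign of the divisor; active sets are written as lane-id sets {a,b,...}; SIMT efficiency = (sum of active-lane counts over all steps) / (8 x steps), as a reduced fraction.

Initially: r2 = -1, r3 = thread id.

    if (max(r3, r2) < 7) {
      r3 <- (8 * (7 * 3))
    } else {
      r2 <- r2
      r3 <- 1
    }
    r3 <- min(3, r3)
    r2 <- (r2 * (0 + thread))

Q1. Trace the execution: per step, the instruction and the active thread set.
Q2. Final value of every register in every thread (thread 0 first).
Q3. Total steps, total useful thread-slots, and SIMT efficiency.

step 0: eval (max(r3, r2) < 7)       {0,1,2,3,4,5,6,7}
step 1: r3 <- (8 * (7 * 3))          {0,1,2,3,4,5,6}
step 2: r2 <- r2                     {7}
step 3: r3 <- 1                      {7}
step 4: r3 <- min(3, r3)             {0,1,2,3,4,5,6,7}
step 5: r2 <- (r2 * (0 + thread))    {0,1,2,3,4,5,6,7}

Answer: 6 steps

r2: 0,-1,-2,-3,-4,-5,-6,-7
r3: 3,3,3,3,3,3,3,1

steps = 6; useful = 33; efficiency = 33/48 = 11/16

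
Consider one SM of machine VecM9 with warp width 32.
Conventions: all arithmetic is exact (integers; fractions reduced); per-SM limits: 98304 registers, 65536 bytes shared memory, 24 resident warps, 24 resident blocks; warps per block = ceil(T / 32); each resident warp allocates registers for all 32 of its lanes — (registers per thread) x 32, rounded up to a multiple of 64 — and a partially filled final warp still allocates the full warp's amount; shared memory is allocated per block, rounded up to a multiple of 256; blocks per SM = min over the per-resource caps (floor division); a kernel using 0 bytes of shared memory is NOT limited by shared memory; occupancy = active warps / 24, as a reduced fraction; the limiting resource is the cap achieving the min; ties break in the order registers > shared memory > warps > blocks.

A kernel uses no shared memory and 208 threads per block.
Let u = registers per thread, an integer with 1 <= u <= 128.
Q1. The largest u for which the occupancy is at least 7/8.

Answer: u = 128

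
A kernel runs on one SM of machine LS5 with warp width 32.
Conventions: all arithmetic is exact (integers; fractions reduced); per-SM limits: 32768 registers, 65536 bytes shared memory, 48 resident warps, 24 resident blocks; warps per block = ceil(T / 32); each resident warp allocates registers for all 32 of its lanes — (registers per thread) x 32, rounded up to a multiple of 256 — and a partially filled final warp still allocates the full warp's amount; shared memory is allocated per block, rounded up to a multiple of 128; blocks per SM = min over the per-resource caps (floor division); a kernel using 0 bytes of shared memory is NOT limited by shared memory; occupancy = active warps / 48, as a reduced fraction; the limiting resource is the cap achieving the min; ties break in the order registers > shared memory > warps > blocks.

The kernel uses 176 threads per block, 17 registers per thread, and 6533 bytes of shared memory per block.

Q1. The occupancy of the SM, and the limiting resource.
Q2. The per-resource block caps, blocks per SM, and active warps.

Answer: occupancy 7/8, limited by registers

registers: 7 blocks
shared memory: 9 blocks
warps: 8 blocks
blocks: 24 blocks

Answer: 7 blocks, 42 active warps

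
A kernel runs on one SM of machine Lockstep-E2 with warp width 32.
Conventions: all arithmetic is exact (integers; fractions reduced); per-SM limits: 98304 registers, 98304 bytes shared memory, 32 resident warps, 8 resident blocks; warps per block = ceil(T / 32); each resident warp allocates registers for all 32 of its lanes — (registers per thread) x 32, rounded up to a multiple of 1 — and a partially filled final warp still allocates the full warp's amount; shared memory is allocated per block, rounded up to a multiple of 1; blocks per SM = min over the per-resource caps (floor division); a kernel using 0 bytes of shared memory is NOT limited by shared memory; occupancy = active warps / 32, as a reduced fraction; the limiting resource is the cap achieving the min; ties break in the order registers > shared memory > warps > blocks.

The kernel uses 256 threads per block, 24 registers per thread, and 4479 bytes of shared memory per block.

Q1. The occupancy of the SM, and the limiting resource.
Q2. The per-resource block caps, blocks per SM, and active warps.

Answer: occupancy 1, limited by warps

registers: 16 blocks
shared memory: 21 blocks
warps: 4 blocks
blocks: 8 blocks

Answer: 4 blocks, 32 active warps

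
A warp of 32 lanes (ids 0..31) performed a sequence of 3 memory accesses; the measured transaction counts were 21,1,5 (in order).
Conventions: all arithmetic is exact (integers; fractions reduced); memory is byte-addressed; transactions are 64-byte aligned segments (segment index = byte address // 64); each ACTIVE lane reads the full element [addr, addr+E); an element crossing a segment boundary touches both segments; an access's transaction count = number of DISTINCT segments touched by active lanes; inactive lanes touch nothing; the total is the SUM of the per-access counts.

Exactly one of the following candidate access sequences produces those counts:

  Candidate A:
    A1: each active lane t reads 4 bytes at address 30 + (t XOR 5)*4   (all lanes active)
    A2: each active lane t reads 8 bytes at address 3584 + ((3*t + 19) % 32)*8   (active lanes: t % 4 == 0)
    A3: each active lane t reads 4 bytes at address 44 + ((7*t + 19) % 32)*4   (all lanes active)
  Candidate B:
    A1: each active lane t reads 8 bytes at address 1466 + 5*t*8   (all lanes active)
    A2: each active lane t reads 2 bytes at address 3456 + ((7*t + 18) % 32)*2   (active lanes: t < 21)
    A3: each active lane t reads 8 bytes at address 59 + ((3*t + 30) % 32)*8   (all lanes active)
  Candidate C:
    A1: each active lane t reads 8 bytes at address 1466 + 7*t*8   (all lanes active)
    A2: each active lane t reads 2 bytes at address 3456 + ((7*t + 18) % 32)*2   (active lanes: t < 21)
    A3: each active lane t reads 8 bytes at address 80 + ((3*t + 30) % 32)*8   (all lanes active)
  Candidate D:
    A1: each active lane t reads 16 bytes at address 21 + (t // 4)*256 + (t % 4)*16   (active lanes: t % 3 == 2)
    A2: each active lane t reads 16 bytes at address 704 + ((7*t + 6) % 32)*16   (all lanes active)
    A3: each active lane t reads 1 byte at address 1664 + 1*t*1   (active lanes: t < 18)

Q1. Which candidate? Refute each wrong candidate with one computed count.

A: A1 gives 3 transactions, not 21
C: A1 gives 29 transactions, not 21
D: A1 gives 13 transactions, not 21
B: all counts match (21,1,5)

Answer: B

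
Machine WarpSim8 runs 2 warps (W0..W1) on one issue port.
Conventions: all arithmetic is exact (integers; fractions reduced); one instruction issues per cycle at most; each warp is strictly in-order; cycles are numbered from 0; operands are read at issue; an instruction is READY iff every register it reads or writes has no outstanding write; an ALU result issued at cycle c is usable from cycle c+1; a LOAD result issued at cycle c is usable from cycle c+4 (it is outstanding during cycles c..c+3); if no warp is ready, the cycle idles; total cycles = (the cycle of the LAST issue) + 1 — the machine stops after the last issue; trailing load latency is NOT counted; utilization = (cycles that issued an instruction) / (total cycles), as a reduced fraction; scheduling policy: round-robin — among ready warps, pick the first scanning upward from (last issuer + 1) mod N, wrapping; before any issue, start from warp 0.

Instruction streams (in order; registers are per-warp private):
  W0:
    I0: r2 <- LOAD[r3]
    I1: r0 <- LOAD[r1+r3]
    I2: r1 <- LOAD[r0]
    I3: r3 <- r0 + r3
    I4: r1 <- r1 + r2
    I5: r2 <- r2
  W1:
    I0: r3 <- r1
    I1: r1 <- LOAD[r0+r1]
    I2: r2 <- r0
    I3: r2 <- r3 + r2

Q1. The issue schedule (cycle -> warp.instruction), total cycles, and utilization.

cycle 0: W0.I0
cycle 1: W1.I0
cycle 2: W0.I1
cycle 3: W1.I1
cycle 4: W1.I2
cycle 5: W1.I3
cycle 6: W0.I2
cycle 7: W0.I3
cycle 8: idle
cycle 9: idle
cycle 10: W0.I4
cycle 11: W0.I5

Answer: 12 cycles, utilization 5/6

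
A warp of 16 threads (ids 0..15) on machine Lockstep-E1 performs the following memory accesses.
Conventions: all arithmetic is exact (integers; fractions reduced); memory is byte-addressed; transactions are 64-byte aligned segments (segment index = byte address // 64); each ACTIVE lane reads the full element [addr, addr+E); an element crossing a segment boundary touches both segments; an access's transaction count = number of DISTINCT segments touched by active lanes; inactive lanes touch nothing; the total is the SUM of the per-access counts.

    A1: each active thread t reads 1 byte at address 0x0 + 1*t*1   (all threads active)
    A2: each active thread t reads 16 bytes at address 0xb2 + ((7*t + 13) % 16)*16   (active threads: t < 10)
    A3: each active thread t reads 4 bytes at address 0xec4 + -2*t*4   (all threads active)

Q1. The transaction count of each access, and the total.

A1: 1 transaction
A2: 5 transactions
A3: 3 transactions

Answer: 1,5,3; total 9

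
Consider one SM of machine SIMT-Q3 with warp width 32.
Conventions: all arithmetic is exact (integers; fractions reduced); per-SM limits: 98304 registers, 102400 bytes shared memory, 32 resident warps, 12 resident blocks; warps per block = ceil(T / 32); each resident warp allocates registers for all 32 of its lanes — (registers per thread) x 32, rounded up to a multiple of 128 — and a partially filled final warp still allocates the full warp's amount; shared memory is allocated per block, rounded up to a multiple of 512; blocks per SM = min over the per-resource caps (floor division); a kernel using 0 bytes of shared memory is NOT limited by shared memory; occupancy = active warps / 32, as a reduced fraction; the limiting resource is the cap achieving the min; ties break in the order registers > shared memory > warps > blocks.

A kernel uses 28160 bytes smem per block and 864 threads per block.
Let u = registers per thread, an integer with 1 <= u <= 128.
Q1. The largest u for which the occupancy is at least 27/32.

Answer: u = 112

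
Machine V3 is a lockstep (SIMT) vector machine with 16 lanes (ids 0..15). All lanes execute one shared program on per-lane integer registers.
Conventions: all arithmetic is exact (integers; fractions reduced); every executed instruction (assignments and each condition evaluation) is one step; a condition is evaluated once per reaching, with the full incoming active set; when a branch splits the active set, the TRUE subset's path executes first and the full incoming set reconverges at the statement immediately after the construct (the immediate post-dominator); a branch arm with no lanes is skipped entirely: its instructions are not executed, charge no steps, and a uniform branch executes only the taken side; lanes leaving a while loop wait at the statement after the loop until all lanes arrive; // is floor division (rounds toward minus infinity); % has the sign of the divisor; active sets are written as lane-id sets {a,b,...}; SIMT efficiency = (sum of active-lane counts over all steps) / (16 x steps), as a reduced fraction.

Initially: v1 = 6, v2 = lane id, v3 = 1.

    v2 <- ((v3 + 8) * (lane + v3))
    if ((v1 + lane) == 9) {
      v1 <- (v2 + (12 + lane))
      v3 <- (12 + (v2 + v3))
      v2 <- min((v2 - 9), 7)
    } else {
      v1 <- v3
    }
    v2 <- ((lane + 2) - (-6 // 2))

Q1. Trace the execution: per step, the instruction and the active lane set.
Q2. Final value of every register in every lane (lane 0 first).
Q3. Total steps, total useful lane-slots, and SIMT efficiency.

step 0: v2 <- ((v3 + 8) * (lane + v3)) {0,1,2,3,4,5,6,7,8,9,10,11,12,13,14,15}
step 1: eval ((v1 + lane) == 9)      {0,1,2,3,4,5,6,7,8,9,10,11,12,13,14,15}
step 2: v1 <- (v2 + (12 + lane))     {3}
step 3: v3 <- (12 + (v2 + v3))       {3}
step 4: v2 <- min((v2 - 9), 7)       {3}
step 5: v1 <- v3                     {0,1,2,4,5,6,7,8,9,10,11,12,13,14,15}
step 6: v2 <- ((lane + 2) - (-6 // 2)) {0,1,2,3,4,5,6,7,8,9,10,11,12,13,14,15}

Answer: 7 steps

v1: 1,1,1,51,1,1,1,1,1,1,1,1,1,1,1,1
v2: 5,6,7,8,9,10,11,12,13,14,15,16,17,18,19,20
v3: 1,1,1,49,1,1,1,1,1,1,1,1,1,1,1,1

steps = 7; useful = 66; efficiency = 66/112 = 33/56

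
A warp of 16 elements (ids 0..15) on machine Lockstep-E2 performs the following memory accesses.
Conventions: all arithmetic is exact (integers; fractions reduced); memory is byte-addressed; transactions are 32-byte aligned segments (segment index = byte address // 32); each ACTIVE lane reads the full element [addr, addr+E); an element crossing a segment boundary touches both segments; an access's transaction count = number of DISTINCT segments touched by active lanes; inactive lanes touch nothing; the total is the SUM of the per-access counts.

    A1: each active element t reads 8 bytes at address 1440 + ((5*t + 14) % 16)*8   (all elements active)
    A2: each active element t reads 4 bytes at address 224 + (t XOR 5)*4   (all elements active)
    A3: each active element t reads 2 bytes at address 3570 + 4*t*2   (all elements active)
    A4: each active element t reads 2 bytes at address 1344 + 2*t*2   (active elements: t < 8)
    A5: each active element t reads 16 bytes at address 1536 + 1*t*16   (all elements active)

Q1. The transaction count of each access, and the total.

A1: 4 transactions
A2: 2 transactions
A3: 5 transactions
A4: 1 transaction
A5: 8 transactions

Answer: 4,2,5,1,8; total 20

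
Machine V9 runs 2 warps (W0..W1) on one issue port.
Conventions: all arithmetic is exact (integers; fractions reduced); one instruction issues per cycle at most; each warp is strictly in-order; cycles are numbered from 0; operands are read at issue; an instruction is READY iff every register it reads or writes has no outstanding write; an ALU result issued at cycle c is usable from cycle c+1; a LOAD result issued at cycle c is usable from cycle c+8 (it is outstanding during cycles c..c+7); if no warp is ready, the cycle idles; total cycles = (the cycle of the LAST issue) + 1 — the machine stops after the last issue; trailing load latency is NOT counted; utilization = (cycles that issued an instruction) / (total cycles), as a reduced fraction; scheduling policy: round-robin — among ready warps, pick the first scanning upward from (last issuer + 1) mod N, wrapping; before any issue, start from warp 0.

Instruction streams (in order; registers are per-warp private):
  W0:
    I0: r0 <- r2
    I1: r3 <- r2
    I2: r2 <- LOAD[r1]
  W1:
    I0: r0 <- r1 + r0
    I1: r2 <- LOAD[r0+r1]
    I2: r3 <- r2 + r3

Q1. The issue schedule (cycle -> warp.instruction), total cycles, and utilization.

cycle 0: W0.I0
cycle 1: W1.I0
cycle 2: W0.I1
cycle 3: W1.I1
cycle 4: W0.I2
cycle 5: idle
cycle 6: idle
cycle 7: idle
cycle 8: idle
cycle 9: idle
cycle 10: idle
cycle 11: W1.I2

Answer: 12 cycles, utilization 1/2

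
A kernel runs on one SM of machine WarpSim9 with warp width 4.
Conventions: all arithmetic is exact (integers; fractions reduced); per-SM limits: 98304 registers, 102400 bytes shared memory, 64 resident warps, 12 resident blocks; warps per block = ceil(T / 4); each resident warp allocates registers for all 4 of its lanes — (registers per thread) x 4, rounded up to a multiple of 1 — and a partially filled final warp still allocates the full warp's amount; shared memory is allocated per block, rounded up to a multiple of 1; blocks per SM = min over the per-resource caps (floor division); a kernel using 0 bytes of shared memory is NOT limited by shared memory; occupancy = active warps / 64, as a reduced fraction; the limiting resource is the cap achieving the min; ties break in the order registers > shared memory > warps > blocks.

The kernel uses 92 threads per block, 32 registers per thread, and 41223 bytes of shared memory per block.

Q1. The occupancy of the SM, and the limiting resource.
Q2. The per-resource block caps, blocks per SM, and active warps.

Answer: occupancy 23/32, limited by shared memory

registers: 33 blocks
shared memory: 2 blocks
warps: 2 blocks
blocks: 12 blocks

Answer: 2 blocks, 46 active warps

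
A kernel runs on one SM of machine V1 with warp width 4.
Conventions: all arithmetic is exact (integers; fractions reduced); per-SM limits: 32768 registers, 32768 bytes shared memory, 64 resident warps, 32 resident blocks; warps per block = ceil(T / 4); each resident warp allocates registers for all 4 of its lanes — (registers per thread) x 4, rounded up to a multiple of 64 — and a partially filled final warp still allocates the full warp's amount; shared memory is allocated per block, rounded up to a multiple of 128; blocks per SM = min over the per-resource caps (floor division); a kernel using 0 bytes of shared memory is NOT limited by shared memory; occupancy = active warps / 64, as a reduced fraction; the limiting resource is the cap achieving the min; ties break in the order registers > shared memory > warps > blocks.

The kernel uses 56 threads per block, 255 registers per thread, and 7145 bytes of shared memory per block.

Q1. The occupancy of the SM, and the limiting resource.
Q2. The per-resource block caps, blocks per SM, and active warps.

Answer: occupancy 7/16, limited by registers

registers: 2 blocks
shared memory: 4 blocks
warps: 4 blocks
blocks: 32 blocks

Answer: 2 blocks, 28 active warps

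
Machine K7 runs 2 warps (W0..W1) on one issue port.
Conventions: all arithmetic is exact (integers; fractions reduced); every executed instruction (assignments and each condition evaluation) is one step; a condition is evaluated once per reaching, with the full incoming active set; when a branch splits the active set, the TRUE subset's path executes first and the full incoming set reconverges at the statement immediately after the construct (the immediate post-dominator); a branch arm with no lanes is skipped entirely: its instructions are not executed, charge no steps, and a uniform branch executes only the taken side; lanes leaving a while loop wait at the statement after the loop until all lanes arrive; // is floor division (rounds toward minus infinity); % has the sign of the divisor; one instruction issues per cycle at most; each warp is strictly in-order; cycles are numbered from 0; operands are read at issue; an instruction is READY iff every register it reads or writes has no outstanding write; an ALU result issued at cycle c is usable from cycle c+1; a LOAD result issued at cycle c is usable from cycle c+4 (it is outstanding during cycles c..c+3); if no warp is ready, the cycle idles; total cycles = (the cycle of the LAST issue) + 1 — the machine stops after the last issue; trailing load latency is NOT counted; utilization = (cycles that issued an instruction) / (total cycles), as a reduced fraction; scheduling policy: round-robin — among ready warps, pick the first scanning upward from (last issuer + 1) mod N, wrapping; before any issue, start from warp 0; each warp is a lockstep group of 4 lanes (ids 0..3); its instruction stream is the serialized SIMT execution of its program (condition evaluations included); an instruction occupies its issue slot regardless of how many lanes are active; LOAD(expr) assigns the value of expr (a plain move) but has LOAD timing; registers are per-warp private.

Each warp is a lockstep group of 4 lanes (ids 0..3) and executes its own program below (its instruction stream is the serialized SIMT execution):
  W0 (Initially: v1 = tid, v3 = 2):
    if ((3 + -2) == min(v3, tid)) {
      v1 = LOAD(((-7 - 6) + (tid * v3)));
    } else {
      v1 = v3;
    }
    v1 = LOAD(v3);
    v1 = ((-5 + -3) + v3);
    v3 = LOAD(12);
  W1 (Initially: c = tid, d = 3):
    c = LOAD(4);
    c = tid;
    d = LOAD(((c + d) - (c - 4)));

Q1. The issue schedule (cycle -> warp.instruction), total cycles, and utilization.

cycle 0: W0.I0
cycle 1: W1.I0
cycle 2: W0.I1
cycle 3: idle
cycle 4: idle
cycle 5: W1.I1
cycle 6: W0.I2
cycle 7: W1.I2
cycle 8: W0.I3
cycle 9: idle
cycle 10: idle
cycle 11: idle
cycle 12: W0.I4
cycle 13: W0.I5

Answer: 14 cycles, utilization 9/14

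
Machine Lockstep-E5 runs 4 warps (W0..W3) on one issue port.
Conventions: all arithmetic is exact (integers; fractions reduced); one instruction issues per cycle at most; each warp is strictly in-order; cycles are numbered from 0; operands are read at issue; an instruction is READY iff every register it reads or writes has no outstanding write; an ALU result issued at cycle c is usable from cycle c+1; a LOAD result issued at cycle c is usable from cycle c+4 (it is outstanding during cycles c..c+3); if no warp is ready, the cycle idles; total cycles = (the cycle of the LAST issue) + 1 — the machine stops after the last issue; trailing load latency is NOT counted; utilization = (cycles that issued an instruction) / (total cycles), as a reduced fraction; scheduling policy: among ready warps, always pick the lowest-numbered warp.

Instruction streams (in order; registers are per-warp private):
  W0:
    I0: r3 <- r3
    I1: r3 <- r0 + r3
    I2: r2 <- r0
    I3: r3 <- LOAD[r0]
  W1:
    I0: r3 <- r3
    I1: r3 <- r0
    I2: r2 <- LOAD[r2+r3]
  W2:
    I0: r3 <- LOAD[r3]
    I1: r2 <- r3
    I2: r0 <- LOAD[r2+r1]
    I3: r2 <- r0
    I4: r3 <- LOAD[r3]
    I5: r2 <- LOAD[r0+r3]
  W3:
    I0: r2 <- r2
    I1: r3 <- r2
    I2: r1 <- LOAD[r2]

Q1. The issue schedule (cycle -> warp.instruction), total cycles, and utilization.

cycle 0: W0.I0
cycle 1: W0.I1
cycle 2: W0.I2
cycle 3: W0.I3
cycle 4: W1.I0
cycle 5: W1.I1
cycle 6: W1.I2
cycle 7: W2.I0
cycle 8: W3.I0
cycle 9: W3.I1
cycle 10: W3.I2
cycle 11: W2.I1
cycle 12: W2.I2
cycle 13: idle
cycle 14: idle
cycle 15: idle
cycle 16: W2.I3
cycle 17: W2.I4
cycle 18: idle
cycle 19: idle
cycle 20: idle
cycle 21: W2.I5

Answer: 22 cycles, utilization 8/11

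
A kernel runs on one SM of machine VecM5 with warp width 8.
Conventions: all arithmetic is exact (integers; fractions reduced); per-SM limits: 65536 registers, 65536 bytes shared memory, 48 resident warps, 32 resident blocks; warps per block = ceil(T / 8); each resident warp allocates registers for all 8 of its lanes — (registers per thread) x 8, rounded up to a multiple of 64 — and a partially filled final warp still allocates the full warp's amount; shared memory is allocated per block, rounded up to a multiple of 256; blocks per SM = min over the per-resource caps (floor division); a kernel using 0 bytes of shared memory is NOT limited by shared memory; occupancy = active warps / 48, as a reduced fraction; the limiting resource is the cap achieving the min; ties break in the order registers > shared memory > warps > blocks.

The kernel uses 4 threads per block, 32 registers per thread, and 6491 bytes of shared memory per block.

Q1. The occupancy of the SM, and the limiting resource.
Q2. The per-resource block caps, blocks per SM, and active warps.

Answer: occupancy 3/16, limited by shared memory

registers: 256 blocks
shared memory: 9 blocks
warps: 48 blocks
blocks: 32 blocks

Answer: 9 blocks, 9 active warps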